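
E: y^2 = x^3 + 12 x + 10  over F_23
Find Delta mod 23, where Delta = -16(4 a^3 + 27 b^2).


4 a^3 + 27 b^2 = 4*12^3 + 27*10^2 = 6912 + 2700 = 9612
Delta = -16 * (9612) = -153792
Delta mod 23 = 9

Delta = 9 (mod 23)


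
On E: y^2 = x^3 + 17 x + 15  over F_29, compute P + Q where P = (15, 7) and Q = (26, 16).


P != Q, so use the chord formula.
s = (y2 - y1) / (x2 - x1) = (9) / (11) mod 29 = 14
x3 = s^2 - x1 - x2 mod 29 = 14^2 - 15 - 26 = 10
y3 = s (x1 - x3) - y1 mod 29 = 14 * (15 - 10) - 7 = 5

P + Q = (10, 5)


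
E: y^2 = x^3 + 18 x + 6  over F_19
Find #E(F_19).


For each x in F_19, count y with y^2 = x^3 + 18 x + 6 mod 19:
  x = 0: RHS = 6, y in [5, 14]  -> 2 point(s)
  x = 1: RHS = 6, y in [5, 14]  -> 2 point(s)
  x = 3: RHS = 11, y in [7, 12]  -> 2 point(s)
  x = 4: RHS = 9, y in [3, 16]  -> 2 point(s)
  x = 6: RHS = 7, y in [8, 11]  -> 2 point(s)
  x = 7: RHS = 0, y in [0]  -> 1 point(s)
  x = 8: RHS = 16, y in [4, 15]  -> 2 point(s)
  x = 9: RHS = 4, y in [2, 17]  -> 2 point(s)
  x = 13: RHS = 5, y in [9, 10]  -> 2 point(s)
  x = 14: RHS = 0, y in [0]  -> 1 point(s)
  x = 16: RHS = 1, y in [1, 18]  -> 2 point(s)
  x = 17: RHS = 0, y in [0]  -> 1 point(s)
  x = 18: RHS = 6, y in [5, 14]  -> 2 point(s)
Affine points: 23. Add the point at infinity: total = 24.

#E(F_19) = 24


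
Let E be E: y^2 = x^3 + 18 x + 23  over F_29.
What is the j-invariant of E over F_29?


Delta = -16(4 a^3 + 27 b^2) mod 29 = 3
-1728 * (4 a)^3 = -1728 * (4*18)^3 mod 29 = 13
j = 13 * 3^(-1) mod 29 = 14

j = 14 (mod 29)


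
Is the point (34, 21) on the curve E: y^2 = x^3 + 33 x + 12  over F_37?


Check whether y^2 = x^3 + 33 x + 12 (mod 37) for (x, y) = (34, 21).
LHS: y^2 = 21^2 mod 37 = 34
RHS: x^3 + 33 x + 12 = 34^3 + 33*34 + 12 mod 37 = 34
LHS = RHS

Yes, on the curve


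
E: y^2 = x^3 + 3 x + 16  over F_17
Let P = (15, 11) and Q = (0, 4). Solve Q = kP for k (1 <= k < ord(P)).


Enumerate multiples of P until we hit Q = (0, 4):
  1P = (15, 11)
  2P = (13, 12)
  3P = (2, 8)
  4P = (8, 5)
  5P = (10, 3)
  6P = (0, 13)
  7P = (3, 1)
  8P = (3, 16)
  9P = (0, 4)
Match found at i = 9.

k = 9


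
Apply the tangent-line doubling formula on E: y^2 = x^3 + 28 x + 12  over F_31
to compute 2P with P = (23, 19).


Doubling: s = (3 x1^2 + a) / (2 y1)
s = (3*23^2 + 28) / (2*19) mod 31 = 27
x3 = s^2 - 2 x1 mod 31 = 27^2 - 2*23 = 1
y3 = s (x1 - x3) - y1 mod 31 = 27 * (23 - 1) - 19 = 17

2P = (1, 17)


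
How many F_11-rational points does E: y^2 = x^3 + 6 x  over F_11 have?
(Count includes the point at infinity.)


For each x in F_11, count y with y^2 = x^3 + 6 x + 0 mod 11:
  x = 0: RHS = 0, y in [0]  -> 1 point(s)
  x = 2: RHS = 9, y in [3, 8]  -> 2 point(s)
  x = 3: RHS = 1, y in [1, 10]  -> 2 point(s)
  x = 4: RHS = 0, y in [0]  -> 1 point(s)
  x = 5: RHS = 1, y in [1, 10]  -> 2 point(s)
  x = 7: RHS = 0, y in [0]  -> 1 point(s)
  x = 10: RHS = 4, y in [2, 9]  -> 2 point(s)
Affine points: 11. Add the point at infinity: total = 12.

#E(F_11) = 12


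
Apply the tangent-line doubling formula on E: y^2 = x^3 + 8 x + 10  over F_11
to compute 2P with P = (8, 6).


Doubling: s = (3 x1^2 + a) / (2 y1)
s = (3*8^2 + 8) / (2*6) mod 11 = 2
x3 = s^2 - 2 x1 mod 11 = 2^2 - 2*8 = 10
y3 = s (x1 - x3) - y1 mod 11 = 2 * (8 - 10) - 6 = 1

2P = (10, 1)


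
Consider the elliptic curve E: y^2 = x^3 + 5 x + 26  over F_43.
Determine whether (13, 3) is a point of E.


Check whether y^2 = x^3 + 5 x + 26 (mod 43) for (x, y) = (13, 3).
LHS: y^2 = 3^2 mod 43 = 9
RHS: x^3 + 5 x + 26 = 13^3 + 5*13 + 26 mod 43 = 9
LHS = RHS

Yes, on the curve


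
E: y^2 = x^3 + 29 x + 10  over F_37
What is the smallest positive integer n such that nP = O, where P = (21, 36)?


Compute successive multiples of P until we hit O:
  1P = (21, 36)
  2P = (21, 1)
  3P = O

ord(P) = 3


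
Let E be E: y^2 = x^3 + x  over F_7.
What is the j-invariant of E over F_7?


Delta = -16(4 a^3 + 27 b^2) mod 7 = 6
-1728 * (4 a)^3 = -1728 * (4*1)^3 mod 7 = 1
j = 1 * 6^(-1) mod 7 = 6

j = 6 (mod 7)


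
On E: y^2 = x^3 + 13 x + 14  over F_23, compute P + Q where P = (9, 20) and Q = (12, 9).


P != Q, so use the chord formula.
s = (y2 - y1) / (x2 - x1) = (12) / (3) mod 23 = 4
x3 = s^2 - x1 - x2 mod 23 = 4^2 - 9 - 12 = 18
y3 = s (x1 - x3) - y1 mod 23 = 4 * (9 - 18) - 20 = 13

P + Q = (18, 13)


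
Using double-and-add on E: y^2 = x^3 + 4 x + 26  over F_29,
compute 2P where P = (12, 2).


k = 2 = 10_2 (binary, LSB first: 01)
Double-and-add from P = (12, 2):
  bit 0 = 0: acc unchanged = O
  bit 1 = 1: acc = O + (25, 2) = (25, 2)

2P = (25, 2)


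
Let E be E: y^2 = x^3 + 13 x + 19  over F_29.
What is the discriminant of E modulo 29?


4 a^3 + 27 b^2 = 4*13^3 + 27*19^2 = 8788 + 9747 = 18535
Delta = -16 * (18535) = -296560
Delta mod 29 = 23

Delta = 23 (mod 29)


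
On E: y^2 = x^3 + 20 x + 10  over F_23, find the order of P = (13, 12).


Compute successive multiples of P until we hit O:
  1P = (13, 12)
  2P = (1, 10)
  3P = (2, 9)
  4P = (21, 13)
  5P = (21, 10)
  6P = (2, 14)
  7P = (1, 13)
  8P = (13, 11)
  ... (continuing to 9P)
  9P = O

ord(P) = 9


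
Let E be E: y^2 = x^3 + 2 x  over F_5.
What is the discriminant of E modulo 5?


4 a^3 + 27 b^2 = 4*2^3 + 27*0^2 = 32 + 0 = 32
Delta = -16 * (32) = -512
Delta mod 5 = 3

Delta = 3 (mod 5)


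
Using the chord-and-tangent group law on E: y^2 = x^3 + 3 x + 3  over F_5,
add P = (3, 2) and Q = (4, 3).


P != Q, so use the chord formula.
s = (y2 - y1) / (x2 - x1) = (1) / (1) mod 5 = 1
x3 = s^2 - x1 - x2 mod 5 = 1^2 - 3 - 4 = 4
y3 = s (x1 - x3) - y1 mod 5 = 1 * (3 - 4) - 2 = 2

P + Q = (4, 2)


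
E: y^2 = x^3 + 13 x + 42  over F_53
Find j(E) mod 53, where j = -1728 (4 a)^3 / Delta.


Delta = -16(4 a^3 + 27 b^2) mod 53 = 40
-1728 * (4 a)^3 = -1728 * (4*13)^3 mod 53 = 32
j = 32 * 40^(-1) mod 53 = 22

j = 22 (mod 53)


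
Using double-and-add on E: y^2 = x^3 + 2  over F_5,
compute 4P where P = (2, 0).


k = 4 = 100_2 (binary, LSB first: 001)
Double-and-add from P = (2, 0):
  bit 0 = 0: acc unchanged = O
  bit 1 = 0: acc unchanged = O
  bit 2 = 1: acc = O + O = O

4P = O


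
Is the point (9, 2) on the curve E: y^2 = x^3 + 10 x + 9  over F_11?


Check whether y^2 = x^3 + 10 x + 9 (mod 11) for (x, y) = (9, 2).
LHS: y^2 = 2^2 mod 11 = 4
RHS: x^3 + 10 x + 9 = 9^3 + 10*9 + 9 mod 11 = 3
LHS != RHS

No, not on the curve


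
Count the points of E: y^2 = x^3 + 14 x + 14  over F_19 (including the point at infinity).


For each x in F_19, count y with y^2 = x^3 + 14 x + 14 mod 19:
  x = 3: RHS = 7, y in [8, 11]  -> 2 point(s)
  x = 4: RHS = 1, y in [1, 18]  -> 2 point(s)
  x = 5: RHS = 0, y in [0]  -> 1 point(s)
  x = 8: RHS = 11, y in [7, 12]  -> 2 point(s)
  x = 11: RHS = 17, y in [6, 13]  -> 2 point(s)
  x = 14: RHS = 9, y in [3, 16]  -> 2 point(s)
  x = 17: RHS = 16, y in [4, 15]  -> 2 point(s)
Affine points: 13. Add the point at infinity: total = 14.

#E(F_19) = 14


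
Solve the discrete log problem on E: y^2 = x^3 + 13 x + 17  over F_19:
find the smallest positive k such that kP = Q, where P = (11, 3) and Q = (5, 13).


Enumerate multiples of P until we hit Q = (5, 13):
  1P = (11, 3)
  2P = (8, 14)
  3P = (5, 13)
Match found at i = 3.

k = 3


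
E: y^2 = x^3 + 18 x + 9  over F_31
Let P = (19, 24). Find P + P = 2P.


Doubling: s = (3 x1^2 + a) / (2 y1)
s = (3*19^2 + 18) / (2*24) mod 31 = 21
x3 = s^2 - 2 x1 mod 31 = 21^2 - 2*19 = 0
y3 = s (x1 - x3) - y1 mod 31 = 21 * (19 - 0) - 24 = 3

2P = (0, 3)


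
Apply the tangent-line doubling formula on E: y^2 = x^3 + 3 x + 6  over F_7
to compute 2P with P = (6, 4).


Doubling: s = (3 x1^2 + a) / (2 y1)
s = (3*6^2 + 3) / (2*4) mod 7 = 6
x3 = s^2 - 2 x1 mod 7 = 6^2 - 2*6 = 3
y3 = s (x1 - x3) - y1 mod 7 = 6 * (6 - 3) - 4 = 0

2P = (3, 0)


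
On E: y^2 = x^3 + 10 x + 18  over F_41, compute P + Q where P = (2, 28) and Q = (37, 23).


P != Q, so use the chord formula.
s = (y2 - y1) / (x2 - x1) = (36) / (35) mod 41 = 35
x3 = s^2 - x1 - x2 mod 41 = 35^2 - 2 - 37 = 38
y3 = s (x1 - x3) - y1 mod 41 = 35 * (2 - 38) - 28 = 24

P + Q = (38, 24)


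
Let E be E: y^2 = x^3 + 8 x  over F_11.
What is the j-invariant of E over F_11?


Delta = -16(4 a^3 + 27 b^2) mod 11 = 1
-1728 * (4 a)^3 = -1728 * (4*8)^3 mod 11 = 1
j = 1 * 1^(-1) mod 11 = 1

j = 1 (mod 11)


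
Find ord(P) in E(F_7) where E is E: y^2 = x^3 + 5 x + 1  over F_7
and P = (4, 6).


Compute successive multiples of P until we hit O:
  1P = (4, 6)
  2P = (3, 6)
  3P = (0, 1)
  4P = (5, 5)
  5P = (6, 3)
  6P = (1, 0)
  7P = (6, 4)
  8P = (5, 2)
  ... (continuing to 12P)
  12P = O

ord(P) = 12


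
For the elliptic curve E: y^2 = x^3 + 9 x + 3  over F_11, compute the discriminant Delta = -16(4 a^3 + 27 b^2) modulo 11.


4 a^3 + 27 b^2 = 4*9^3 + 27*3^2 = 2916 + 243 = 3159
Delta = -16 * (3159) = -50544
Delta mod 11 = 1

Delta = 1 (mod 11)


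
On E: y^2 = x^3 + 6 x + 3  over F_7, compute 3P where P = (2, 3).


k = 3 = 11_2 (binary, LSB first: 11)
Double-and-add from P = (2, 3):
  bit 0 = 1: acc = O + (2, 3) = (2, 3)
  bit 1 = 1: acc = (2, 3) + (5, 2) = (4, 0)

3P = (4, 0)


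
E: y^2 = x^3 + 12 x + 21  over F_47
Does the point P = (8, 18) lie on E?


Check whether y^2 = x^3 + 12 x + 21 (mod 47) for (x, y) = (8, 18).
LHS: y^2 = 18^2 mod 47 = 42
RHS: x^3 + 12 x + 21 = 8^3 + 12*8 + 21 mod 47 = 18
LHS != RHS

No, not on the curve


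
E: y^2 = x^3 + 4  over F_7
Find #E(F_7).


For each x in F_7, count y with y^2 = x^3 + 0 x + 4 mod 7:
  x = 0: RHS = 4, y in [2, 5]  -> 2 point(s)
Affine points: 2. Add the point at infinity: total = 3.

#E(F_7) = 3


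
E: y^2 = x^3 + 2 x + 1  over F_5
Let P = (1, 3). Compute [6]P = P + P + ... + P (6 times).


k = 6 = 110_2 (binary, LSB first: 011)
Double-and-add from P = (1, 3):
  bit 0 = 0: acc unchanged = O
  bit 1 = 1: acc = O + (3, 2) = (3, 2)
  bit 2 = 1: acc = (3, 2) + (0, 1) = (1, 2)

6P = (1, 2)


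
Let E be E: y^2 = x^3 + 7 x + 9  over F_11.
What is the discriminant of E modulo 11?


4 a^3 + 27 b^2 = 4*7^3 + 27*9^2 = 1372 + 2187 = 3559
Delta = -16 * (3559) = -56944
Delta mod 11 = 3

Delta = 3 (mod 11)


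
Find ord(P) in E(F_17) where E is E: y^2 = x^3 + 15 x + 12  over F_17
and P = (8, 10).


Compute successive multiples of P until we hit O:
  1P = (8, 10)
  2P = (2, 13)
  3P = (3, 13)
  4P = (5, 12)
  5P = (12, 4)
  6P = (12, 13)
  7P = (5, 5)
  8P = (3, 4)
  ... (continuing to 11P)
  11P = O

ord(P) = 11


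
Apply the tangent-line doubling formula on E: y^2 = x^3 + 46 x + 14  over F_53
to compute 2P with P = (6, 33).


Doubling: s = (3 x1^2 + a) / (2 y1)
s = (3*6^2 + 46) / (2*33) mod 53 = 20
x3 = s^2 - 2 x1 mod 53 = 20^2 - 2*6 = 17
y3 = s (x1 - x3) - y1 mod 53 = 20 * (6 - 17) - 33 = 12

2P = (17, 12)


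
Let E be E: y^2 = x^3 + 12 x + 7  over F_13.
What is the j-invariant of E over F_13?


Delta = -16(4 a^3 + 27 b^2) mod 13 = 8
-1728 * (4 a)^3 = -1728 * (4*12)^3 mod 13 = 1
j = 1 * 8^(-1) mod 13 = 5

j = 5 (mod 13)


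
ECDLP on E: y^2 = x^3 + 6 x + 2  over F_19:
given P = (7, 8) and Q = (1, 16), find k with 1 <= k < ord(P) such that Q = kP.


Enumerate multiples of P until we hit Q = (1, 16):
  1P = (7, 8)
  2P = (3, 16)
  3P = (13, 4)
  4P = (10, 13)
  5P = (9, 14)
  6P = (12, 15)
  7P = (5, 10)
  8P = (8, 12)
  9P = (1, 16)
Match found at i = 9.

k = 9


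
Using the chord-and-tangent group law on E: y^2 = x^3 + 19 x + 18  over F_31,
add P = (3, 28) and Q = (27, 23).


P != Q, so use the chord formula.
s = (y2 - y1) / (x2 - x1) = (26) / (24) mod 31 = 14
x3 = s^2 - x1 - x2 mod 31 = 14^2 - 3 - 27 = 11
y3 = s (x1 - x3) - y1 mod 31 = 14 * (3 - 11) - 28 = 15

P + Q = (11, 15)


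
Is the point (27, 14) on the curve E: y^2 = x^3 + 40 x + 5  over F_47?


Check whether y^2 = x^3 + 40 x + 5 (mod 47) for (x, y) = (27, 14).
LHS: y^2 = 14^2 mod 47 = 8
RHS: x^3 + 40 x + 5 = 27^3 + 40*27 + 5 mod 47 = 41
LHS != RHS

No, not on the curve


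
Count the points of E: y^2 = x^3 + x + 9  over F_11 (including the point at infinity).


For each x in F_11, count y with y^2 = x^3 + 1 x + 9 mod 11:
  x = 0: RHS = 9, y in [3, 8]  -> 2 point(s)
  x = 1: RHS = 0, y in [0]  -> 1 point(s)
  x = 4: RHS = 0, y in [0]  -> 1 point(s)
  x = 6: RHS = 0, y in [0]  -> 1 point(s)
  x = 8: RHS = 1, y in [1, 10]  -> 2 point(s)
Affine points: 7. Add the point at infinity: total = 8.

#E(F_11) = 8


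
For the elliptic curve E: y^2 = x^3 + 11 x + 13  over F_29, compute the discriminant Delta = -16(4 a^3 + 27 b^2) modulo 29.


4 a^3 + 27 b^2 = 4*11^3 + 27*13^2 = 5324 + 4563 = 9887
Delta = -16 * (9887) = -158192
Delta mod 29 = 3

Delta = 3 (mod 29)


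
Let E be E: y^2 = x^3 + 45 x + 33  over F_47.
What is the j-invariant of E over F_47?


Delta = -16(4 a^3 + 27 b^2) mod 47 = 17
-1728 * (4 a)^3 = -1728 * (4*45)^3 mod 47 = 8
j = 8 * 17^(-1) mod 47 = 6

j = 6 (mod 47)


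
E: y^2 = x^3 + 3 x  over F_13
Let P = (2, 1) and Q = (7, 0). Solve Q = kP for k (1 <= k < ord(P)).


Enumerate multiples of P until we hit Q = (7, 0):
  1P = (2, 1)
  2P = (10, 4)
  3P = (5, 6)
  4P = (3, 6)
  5P = (7, 0)
Match found at i = 5.

k = 5


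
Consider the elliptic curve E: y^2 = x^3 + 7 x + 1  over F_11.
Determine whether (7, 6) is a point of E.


Check whether y^2 = x^3 + 7 x + 1 (mod 11) for (x, y) = (7, 6).
LHS: y^2 = 6^2 mod 11 = 3
RHS: x^3 + 7 x + 1 = 7^3 + 7*7 + 1 mod 11 = 8
LHS != RHS

No, not on the curve


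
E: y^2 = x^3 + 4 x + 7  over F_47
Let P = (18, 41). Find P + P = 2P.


Doubling: s = (3 x1^2 + a) / (2 y1)
s = (3*18^2 + 4) / (2*41) mod 47 = 44
x3 = s^2 - 2 x1 mod 47 = 44^2 - 2*18 = 20
y3 = s (x1 - x3) - y1 mod 47 = 44 * (18 - 20) - 41 = 12

2P = (20, 12)


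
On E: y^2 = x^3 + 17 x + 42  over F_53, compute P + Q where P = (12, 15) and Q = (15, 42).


P != Q, so use the chord formula.
s = (y2 - y1) / (x2 - x1) = (27) / (3) mod 53 = 9
x3 = s^2 - x1 - x2 mod 53 = 9^2 - 12 - 15 = 1
y3 = s (x1 - x3) - y1 mod 53 = 9 * (12 - 1) - 15 = 31

P + Q = (1, 31)


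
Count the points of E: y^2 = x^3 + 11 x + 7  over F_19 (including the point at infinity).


For each x in F_19, count y with y^2 = x^3 + 11 x + 7 mod 19:
  x = 0: RHS = 7, y in [8, 11]  -> 2 point(s)
  x = 1: RHS = 0, y in [0]  -> 1 point(s)
  x = 4: RHS = 1, y in [1, 18]  -> 2 point(s)
  x = 5: RHS = 16, y in [4, 15]  -> 2 point(s)
  x = 6: RHS = 4, y in [2, 17]  -> 2 point(s)
  x = 7: RHS = 9, y in [3, 16]  -> 2 point(s)
  x = 12: RHS = 5, y in [9, 10]  -> 2 point(s)
  x = 14: RHS = 17, y in [6, 13]  -> 2 point(s)
  x = 16: RHS = 4, y in [2, 17]  -> 2 point(s)
Affine points: 17. Add the point at infinity: total = 18.

#E(F_19) = 18


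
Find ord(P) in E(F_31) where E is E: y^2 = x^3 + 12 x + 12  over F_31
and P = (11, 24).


Compute successive multiples of P until we hit O:
  1P = (11, 24)
  2P = (13, 3)
  3P = (1, 26)
  4P = (24, 22)
  5P = (14, 17)
  6P = (8, 0)
  7P = (14, 14)
  8P = (24, 9)
  ... (continuing to 12P)
  12P = O

ord(P) = 12


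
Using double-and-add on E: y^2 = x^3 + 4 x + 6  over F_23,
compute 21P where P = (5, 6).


k = 21 = 10101_2 (binary, LSB first: 10101)
Double-and-add from P = (5, 6):
  bit 0 = 1: acc = O + (5, 6) = (5, 6)
  bit 1 = 0: acc unchanged = (5, 6)
  bit 2 = 1: acc = (5, 6) + (20, 17) = (6, 4)
  bit 3 = 0: acc unchanged = (6, 4)
  bit 4 = 1: acc = (6, 4) + (0, 12) = (6, 19)

21P = (6, 19)


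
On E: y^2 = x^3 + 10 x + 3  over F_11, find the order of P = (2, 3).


Compute successive multiples of P until we hit O:
  1P = (2, 3)
  2P = (7, 8)
  3P = (3, 7)
  4P = (0, 5)
  5P = (10, 5)
  6P = (8, 1)
  7P = (6, 2)
  8P = (1, 5)
  ... (continuing to 17P)
  17P = O

ord(P) = 17


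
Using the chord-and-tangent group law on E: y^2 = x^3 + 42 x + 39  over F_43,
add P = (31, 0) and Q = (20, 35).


P != Q, so use the chord formula.
s = (y2 - y1) / (x2 - x1) = (35) / (32) mod 43 = 32
x3 = s^2 - x1 - x2 mod 43 = 32^2 - 31 - 20 = 27
y3 = s (x1 - x3) - y1 mod 43 = 32 * (31 - 27) - 0 = 42

P + Q = (27, 42)


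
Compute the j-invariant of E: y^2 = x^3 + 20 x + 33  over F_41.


Delta = -16(4 a^3 + 27 b^2) mod 41 = 35
-1728 * (4 a)^3 = -1728 * (4*20)^3 mod 41 = 7
j = 7 * 35^(-1) mod 41 = 33

j = 33 (mod 41)


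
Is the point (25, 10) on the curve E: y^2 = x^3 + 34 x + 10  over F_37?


Check whether y^2 = x^3 + 34 x + 10 (mod 37) for (x, y) = (25, 10).
LHS: y^2 = 10^2 mod 37 = 26
RHS: x^3 + 34 x + 10 = 25^3 + 34*25 + 10 mod 37 = 20
LHS != RHS

No, not on the curve


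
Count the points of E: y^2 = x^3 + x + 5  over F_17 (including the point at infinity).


For each x in F_17, count y with y^2 = x^3 + 1 x + 5 mod 17:
  x = 2: RHS = 15, y in [7, 10]  -> 2 point(s)
  x = 3: RHS = 1, y in [1, 16]  -> 2 point(s)
  x = 5: RHS = 16, y in [4, 13]  -> 2 point(s)
  x = 7: RHS = 15, y in [7, 10]  -> 2 point(s)
  x = 8: RHS = 15, y in [7, 10]  -> 2 point(s)
  x = 11: RHS = 4, y in [2, 15]  -> 2 point(s)
  x = 14: RHS = 9, y in [3, 14]  -> 2 point(s)
Affine points: 14. Add the point at infinity: total = 15.

#E(F_17) = 15


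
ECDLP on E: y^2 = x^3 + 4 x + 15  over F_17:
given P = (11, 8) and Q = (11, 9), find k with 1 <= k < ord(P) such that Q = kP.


Enumerate multiples of P until we hit Q = (11, 9):
  1P = (11, 8)
  2P = (10, 16)
  3P = (9, 10)
  4P = (15, 13)
  5P = (0, 10)
  6P = (8, 10)
  7P = (6, 0)
  8P = (8, 7)
  9P = (0, 7)
  10P = (15, 4)
  11P = (9, 7)
  12P = (10, 1)
  13P = (11, 9)
Match found at i = 13.

k = 13


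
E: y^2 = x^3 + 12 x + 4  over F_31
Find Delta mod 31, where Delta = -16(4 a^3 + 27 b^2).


4 a^3 + 27 b^2 = 4*12^3 + 27*4^2 = 6912 + 432 = 7344
Delta = -16 * (7344) = -117504
Delta mod 31 = 17

Delta = 17 (mod 31)


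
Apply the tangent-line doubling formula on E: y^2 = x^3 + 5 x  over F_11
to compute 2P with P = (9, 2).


Doubling: s = (3 x1^2 + a) / (2 y1)
s = (3*9^2 + 5) / (2*2) mod 11 = 7
x3 = s^2 - 2 x1 mod 11 = 7^2 - 2*9 = 9
y3 = s (x1 - x3) - y1 mod 11 = 7 * (9 - 9) - 2 = 9

2P = (9, 9)


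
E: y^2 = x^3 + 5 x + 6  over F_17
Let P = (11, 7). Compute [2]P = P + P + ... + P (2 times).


k = 2 = 10_2 (binary, LSB first: 01)
Double-and-add from P = (11, 7):
  bit 0 = 0: acc unchanged = O
  bit 1 = 1: acc = O + (16, 0) = (16, 0)

2P = (16, 0)


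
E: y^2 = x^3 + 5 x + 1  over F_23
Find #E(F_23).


For each x in F_23, count y with y^2 = x^3 + 5 x + 1 mod 23:
  x = 0: RHS = 1, y in [1, 22]  -> 2 point(s)
  x = 4: RHS = 16, y in [4, 19]  -> 2 point(s)
  x = 5: RHS = 13, y in [6, 17]  -> 2 point(s)
  x = 8: RHS = 1, y in [1, 22]  -> 2 point(s)
  x = 9: RHS = 16, y in [4, 19]  -> 2 point(s)
  x = 10: RHS = 16, y in [4, 19]  -> 2 point(s)
  x = 12: RHS = 18, y in [8, 15]  -> 2 point(s)
  x = 13: RHS = 9, y in [3, 20]  -> 2 point(s)
  x = 14: RHS = 9, y in [3, 20]  -> 2 point(s)
  x = 15: RHS = 1, y in [1, 22]  -> 2 point(s)
  x = 17: RHS = 8, y in [10, 13]  -> 2 point(s)
  x = 18: RHS = 12, y in [9, 14]  -> 2 point(s)
  x = 19: RHS = 9, y in [3, 20]  -> 2 point(s)
  x = 21: RHS = 6, y in [11, 12]  -> 2 point(s)
  x = 22: RHS = 18, y in [8, 15]  -> 2 point(s)
Affine points: 30. Add the point at infinity: total = 31.

#E(F_23) = 31


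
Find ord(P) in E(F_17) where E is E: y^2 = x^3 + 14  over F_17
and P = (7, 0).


Compute successive multiples of P until we hit O:
  1P = (7, 0)
  2P = O

ord(P) = 2


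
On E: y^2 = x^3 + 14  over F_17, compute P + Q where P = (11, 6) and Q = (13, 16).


P != Q, so use the chord formula.
s = (y2 - y1) / (x2 - x1) = (10) / (2) mod 17 = 5
x3 = s^2 - x1 - x2 mod 17 = 5^2 - 11 - 13 = 1
y3 = s (x1 - x3) - y1 mod 17 = 5 * (11 - 1) - 6 = 10

P + Q = (1, 10)


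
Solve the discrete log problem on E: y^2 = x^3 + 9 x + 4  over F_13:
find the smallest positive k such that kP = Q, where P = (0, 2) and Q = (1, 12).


Enumerate multiples of P until we hit Q = (1, 12):
  1P = (0, 2)
  2P = (1, 12)
Match found at i = 2.

k = 2


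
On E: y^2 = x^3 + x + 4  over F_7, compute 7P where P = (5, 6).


k = 7 = 111_2 (binary, LSB first: 111)
Double-and-add from P = (5, 6):
  bit 0 = 1: acc = O + (5, 6) = (5, 6)
  bit 1 = 1: acc = (5, 6) + (6, 4) = (0, 5)
  bit 2 = 1: acc = (0, 5) + (4, 4) = (0, 2)

7P = (0, 2)


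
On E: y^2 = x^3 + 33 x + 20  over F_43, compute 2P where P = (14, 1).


Doubling: s = (3 x1^2 + a) / (2 y1)
s = (3*14^2 + 33) / (2*1) mod 43 = 31
x3 = s^2 - 2 x1 mod 43 = 31^2 - 2*14 = 30
y3 = s (x1 - x3) - y1 mod 43 = 31 * (14 - 30) - 1 = 19

2P = (30, 19)


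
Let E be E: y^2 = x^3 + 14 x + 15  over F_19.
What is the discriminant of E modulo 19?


4 a^3 + 27 b^2 = 4*14^3 + 27*15^2 = 10976 + 6075 = 17051
Delta = -16 * (17051) = -272816
Delta mod 19 = 5

Delta = 5 (mod 19)


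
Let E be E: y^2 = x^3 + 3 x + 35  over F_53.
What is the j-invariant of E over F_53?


Delta = -16(4 a^3 + 27 b^2) mod 53 = 26
-1728 * (4 a)^3 = -1728 * (4*3)^3 mod 53 = 36
j = 36 * 26^(-1) mod 53 = 34

j = 34 (mod 53)


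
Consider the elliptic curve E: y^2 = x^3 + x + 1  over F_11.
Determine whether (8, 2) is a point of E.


Check whether y^2 = x^3 + 1 x + 1 (mod 11) for (x, y) = (8, 2).
LHS: y^2 = 2^2 mod 11 = 4
RHS: x^3 + 1 x + 1 = 8^3 + 1*8 + 1 mod 11 = 4
LHS = RHS

Yes, on the curve


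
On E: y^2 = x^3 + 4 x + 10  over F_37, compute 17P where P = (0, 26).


k = 17 = 10001_2 (binary, LSB first: 10001)
Double-and-add from P = (0, 26):
  bit 0 = 1: acc = O + (0, 26) = (0, 26)
  bit 1 = 0: acc unchanged = (0, 26)
  bit 2 = 0: acc unchanged = (0, 26)
  bit 3 = 0: acc unchanged = (0, 26)
  bit 4 = 1: acc = (0, 26) + (12, 26) = (25, 11)

17P = (25, 11)


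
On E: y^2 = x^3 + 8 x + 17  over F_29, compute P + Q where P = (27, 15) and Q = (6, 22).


P != Q, so use the chord formula.
s = (y2 - y1) / (x2 - x1) = (7) / (8) mod 29 = 19
x3 = s^2 - x1 - x2 mod 29 = 19^2 - 27 - 6 = 9
y3 = s (x1 - x3) - y1 mod 29 = 19 * (27 - 9) - 15 = 8

P + Q = (9, 8)


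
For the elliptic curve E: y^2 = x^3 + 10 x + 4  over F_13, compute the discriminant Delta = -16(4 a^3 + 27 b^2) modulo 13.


4 a^3 + 27 b^2 = 4*10^3 + 27*4^2 = 4000 + 432 = 4432
Delta = -16 * (4432) = -70912
Delta mod 13 = 3

Delta = 3 (mod 13)


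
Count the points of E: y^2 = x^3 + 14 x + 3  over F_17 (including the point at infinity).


For each x in F_17, count y with y^2 = x^3 + 14 x + 3 mod 17:
  x = 1: RHS = 1, y in [1, 16]  -> 2 point(s)
  x = 3: RHS = 4, y in [2, 15]  -> 2 point(s)
  x = 4: RHS = 4, y in [2, 15]  -> 2 point(s)
  x = 7: RHS = 2, y in [6, 11]  -> 2 point(s)
  x = 8: RHS = 15, y in [7, 10]  -> 2 point(s)
  x = 9: RHS = 8, y in [5, 12]  -> 2 point(s)
  x = 10: RHS = 4, y in [2, 15]  -> 2 point(s)
  x = 11: RHS = 9, y in [3, 14]  -> 2 point(s)
  x = 13: RHS = 2, y in [6, 11]  -> 2 point(s)
  x = 14: RHS = 2, y in [6, 11]  -> 2 point(s)
  x = 15: RHS = 1, y in [1, 16]  -> 2 point(s)
Affine points: 22. Add the point at infinity: total = 23.

#E(F_17) = 23


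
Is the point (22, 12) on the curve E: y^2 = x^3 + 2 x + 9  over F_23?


Check whether y^2 = x^3 + 2 x + 9 (mod 23) for (x, y) = (22, 12).
LHS: y^2 = 12^2 mod 23 = 6
RHS: x^3 + 2 x + 9 = 22^3 + 2*22 + 9 mod 23 = 6
LHS = RHS

Yes, on the curve


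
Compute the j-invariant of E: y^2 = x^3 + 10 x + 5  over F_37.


Delta = -16(4 a^3 + 27 b^2) mod 37 = 14
-1728 * (4 a)^3 = -1728 * (4*10)^3 mod 37 = 1
j = 1 * 14^(-1) mod 37 = 8

j = 8 (mod 37)


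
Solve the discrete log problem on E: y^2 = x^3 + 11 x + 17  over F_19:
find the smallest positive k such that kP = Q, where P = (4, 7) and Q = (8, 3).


Enumerate multiples of P until we hit Q = (8, 3):
  1P = (4, 7)
  2P = (18, 10)
  3P = (8, 3)
Match found at i = 3.

k = 3


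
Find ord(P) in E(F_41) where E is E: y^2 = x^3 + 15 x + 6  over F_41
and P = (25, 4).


Compute successive multiples of P until we hit O:
  1P = (25, 4)
  2P = (22, 18)
  3P = (34, 38)
  4P = (15, 11)
  5P = (6, 36)
  6P = (5, 40)
  7P = (29, 36)
  8P = (10, 34)
  ... (continuing to 17P)
  17P = O

ord(P) = 17


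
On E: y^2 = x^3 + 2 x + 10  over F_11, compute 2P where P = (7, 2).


Doubling: s = (3 x1^2 + a) / (2 y1)
s = (3*7^2 + 2) / (2*2) mod 11 = 7
x3 = s^2 - 2 x1 mod 11 = 7^2 - 2*7 = 2
y3 = s (x1 - x3) - y1 mod 11 = 7 * (7 - 2) - 2 = 0

2P = (2, 0)


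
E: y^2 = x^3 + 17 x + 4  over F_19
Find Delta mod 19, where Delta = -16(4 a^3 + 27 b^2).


4 a^3 + 27 b^2 = 4*17^3 + 27*4^2 = 19652 + 432 = 20084
Delta = -16 * (20084) = -321344
Delta mod 19 = 3

Delta = 3 (mod 19)


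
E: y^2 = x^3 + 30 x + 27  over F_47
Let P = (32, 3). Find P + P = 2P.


Doubling: s = (3 x1^2 + a) / (2 y1)
s = (3*32^2 + 30) / (2*3) mod 47 = 0
x3 = s^2 - 2 x1 mod 47 = 0^2 - 2*32 = 30
y3 = s (x1 - x3) - y1 mod 47 = 0 * (32 - 30) - 3 = 44

2P = (30, 44)


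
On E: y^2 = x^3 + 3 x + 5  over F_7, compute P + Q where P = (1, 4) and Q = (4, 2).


P != Q, so use the chord formula.
s = (y2 - y1) / (x2 - x1) = (5) / (3) mod 7 = 4
x3 = s^2 - x1 - x2 mod 7 = 4^2 - 1 - 4 = 4
y3 = s (x1 - x3) - y1 mod 7 = 4 * (1 - 4) - 4 = 5

P + Q = (4, 5)


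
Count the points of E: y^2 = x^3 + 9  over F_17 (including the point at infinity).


For each x in F_17, count y with y^2 = x^3 + 0 x + 9 mod 17:
  x = 0: RHS = 9, y in [3, 14]  -> 2 point(s)
  x = 2: RHS = 0, y in [0]  -> 1 point(s)
  x = 3: RHS = 2, y in [6, 11]  -> 2 point(s)
  x = 5: RHS = 15, y in [7, 10]  -> 2 point(s)
  x = 6: RHS = 4, y in [2, 15]  -> 2 point(s)
  x = 13: RHS = 13, y in [8, 9]  -> 2 point(s)
  x = 14: RHS = 16, y in [4, 13]  -> 2 point(s)
  x = 15: RHS = 1, y in [1, 16]  -> 2 point(s)
  x = 16: RHS = 8, y in [5, 12]  -> 2 point(s)
Affine points: 17. Add the point at infinity: total = 18.

#E(F_17) = 18


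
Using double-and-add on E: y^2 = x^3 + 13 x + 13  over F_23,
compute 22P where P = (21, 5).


k = 22 = 10110_2 (binary, LSB first: 01101)
Double-and-add from P = (21, 5):
  bit 0 = 0: acc unchanged = O
  bit 1 = 1: acc = O + (16, 19) = (16, 19)
  bit 2 = 1: acc = (16, 19) + (0, 6) = (2, 1)
  bit 3 = 0: acc unchanged = (2, 1)
  bit 4 = 1: acc = (2, 1) + (6, 13) = (1, 2)

22P = (1, 2)


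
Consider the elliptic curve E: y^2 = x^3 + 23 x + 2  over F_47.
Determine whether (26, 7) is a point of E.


Check whether y^2 = x^3 + 23 x + 2 (mod 47) for (x, y) = (26, 7).
LHS: y^2 = 7^2 mod 47 = 2
RHS: x^3 + 23 x + 2 = 26^3 + 23*26 + 2 mod 47 = 34
LHS != RHS

No, not on the curve


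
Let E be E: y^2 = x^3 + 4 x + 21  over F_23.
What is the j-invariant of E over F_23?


Delta = -16(4 a^3 + 27 b^2) mod 23 = 18
-1728 * (4 a)^3 = -1728 * (4*4)^3 mod 23 = 17
j = 17 * 18^(-1) mod 23 = 15

j = 15 (mod 23)


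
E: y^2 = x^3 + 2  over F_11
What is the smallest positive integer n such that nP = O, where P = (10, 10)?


Compute successive multiples of P until we hit O:
  1P = (10, 10)
  2P = (7, 2)
  3P = (6, 8)
  4P = (9, 7)
  5P = (1, 6)
  6P = (4, 0)
  7P = (1, 5)
  8P = (9, 4)
  ... (continuing to 12P)
  12P = O

ord(P) = 12


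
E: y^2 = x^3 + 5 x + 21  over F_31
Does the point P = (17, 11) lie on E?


Check whether y^2 = x^3 + 5 x + 21 (mod 31) for (x, y) = (17, 11).
LHS: y^2 = 11^2 mod 31 = 28
RHS: x^3 + 5 x + 21 = 17^3 + 5*17 + 21 mod 31 = 28
LHS = RHS

Yes, on the curve


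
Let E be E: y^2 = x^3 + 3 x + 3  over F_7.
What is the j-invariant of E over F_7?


Delta = -16(4 a^3 + 27 b^2) mod 7 = 5
-1728 * (4 a)^3 = -1728 * (4*3)^3 mod 7 = 6
j = 6 * 5^(-1) mod 7 = 4

j = 4 (mod 7)


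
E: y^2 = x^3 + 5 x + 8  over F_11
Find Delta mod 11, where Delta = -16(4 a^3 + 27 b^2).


4 a^3 + 27 b^2 = 4*5^3 + 27*8^2 = 500 + 1728 = 2228
Delta = -16 * (2228) = -35648
Delta mod 11 = 3

Delta = 3 (mod 11)


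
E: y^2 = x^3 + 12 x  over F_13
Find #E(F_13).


For each x in F_13, count y with y^2 = x^3 + 12 x + 0 mod 13:
  x = 0: RHS = 0, y in [0]  -> 1 point(s)
  x = 1: RHS = 0, y in [0]  -> 1 point(s)
  x = 5: RHS = 3, y in [4, 9]  -> 2 point(s)
  x = 8: RHS = 10, y in [6, 7]  -> 2 point(s)
  x = 12: RHS = 0, y in [0]  -> 1 point(s)
Affine points: 7. Add the point at infinity: total = 8.

#E(F_13) = 8


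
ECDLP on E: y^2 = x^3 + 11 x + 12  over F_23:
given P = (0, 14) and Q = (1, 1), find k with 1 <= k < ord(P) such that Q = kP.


Enumerate multiples of P until we hit Q = (1, 1):
  1P = (0, 14)
  2P = (3, 7)
  3P = (5, 13)
  4P = (7, 15)
  5P = (1, 22)
  6P = (17, 11)
  7P = (12, 3)
  8P = (12, 20)
  9P = (17, 12)
  10P = (1, 1)
Match found at i = 10.

k = 10


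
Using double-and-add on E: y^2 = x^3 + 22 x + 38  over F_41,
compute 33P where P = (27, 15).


k = 33 = 100001_2 (binary, LSB first: 100001)
Double-and-add from P = (27, 15):
  bit 0 = 1: acc = O + (27, 15) = (27, 15)
  bit 1 = 0: acc unchanged = (27, 15)
  bit 2 = 0: acc unchanged = (27, 15)
  bit 3 = 0: acc unchanged = (27, 15)
  bit 4 = 0: acc unchanged = (27, 15)
  bit 5 = 1: acc = (27, 15) + (20, 27) = (12, 12)

33P = (12, 12)


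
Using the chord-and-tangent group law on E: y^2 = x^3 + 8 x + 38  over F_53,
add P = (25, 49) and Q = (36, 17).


P != Q, so use the chord formula.
s = (y2 - y1) / (x2 - x1) = (21) / (11) mod 53 = 26
x3 = s^2 - x1 - x2 mod 53 = 26^2 - 25 - 36 = 32
y3 = s (x1 - x3) - y1 mod 53 = 26 * (25 - 32) - 49 = 34

P + Q = (32, 34)


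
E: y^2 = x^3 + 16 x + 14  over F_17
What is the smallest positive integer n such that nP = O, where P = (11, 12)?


Compute successive multiples of P until we hit O:
  1P = (11, 12)
  2P = (8, 12)
  3P = (15, 5)
  4P = (10, 16)
  5P = (12, 9)
  6P = (3, 15)
  7P = (5, 7)
  8P = (5, 10)
  ... (continuing to 15P)
  15P = O

ord(P) = 15


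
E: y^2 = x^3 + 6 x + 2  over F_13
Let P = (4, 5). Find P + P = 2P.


Doubling: s = (3 x1^2 + a) / (2 y1)
s = (3*4^2 + 6) / (2*5) mod 13 = 8
x3 = s^2 - 2 x1 mod 13 = 8^2 - 2*4 = 4
y3 = s (x1 - x3) - y1 mod 13 = 8 * (4 - 4) - 5 = 8

2P = (4, 8)


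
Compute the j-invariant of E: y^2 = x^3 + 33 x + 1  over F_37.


Delta = -16(4 a^3 + 27 b^2) mod 37 = 1
-1728 * (4 a)^3 = -1728 * (4*33)^3 mod 37 = 10
j = 10 * 1^(-1) mod 37 = 10

j = 10 (mod 37)


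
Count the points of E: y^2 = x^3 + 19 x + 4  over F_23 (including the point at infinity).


For each x in F_23, count y with y^2 = x^3 + 19 x + 4 mod 23:
  x = 0: RHS = 4, y in [2, 21]  -> 2 point(s)
  x = 1: RHS = 1, y in [1, 22]  -> 2 point(s)
  x = 2: RHS = 4, y in [2, 21]  -> 2 point(s)
  x = 4: RHS = 6, y in [11, 12]  -> 2 point(s)
  x = 6: RHS = 12, y in [9, 14]  -> 2 point(s)
  x = 8: RHS = 1, y in [1, 22]  -> 2 point(s)
  x = 11: RHS = 3, y in [7, 16]  -> 2 point(s)
  x = 14: RHS = 1, y in [1, 22]  -> 2 point(s)
  x = 19: RHS = 2, y in [5, 18]  -> 2 point(s)
  x = 20: RHS = 12, y in [9, 14]  -> 2 point(s)
  x = 21: RHS = 4, y in [2, 21]  -> 2 point(s)
Affine points: 22. Add the point at infinity: total = 23.

#E(F_23) = 23


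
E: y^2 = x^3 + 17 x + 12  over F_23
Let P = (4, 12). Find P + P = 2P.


Doubling: s = (3 x1^2 + a) / (2 y1)
s = (3*4^2 + 17) / (2*12) mod 23 = 19
x3 = s^2 - 2 x1 mod 23 = 19^2 - 2*4 = 8
y3 = s (x1 - x3) - y1 mod 23 = 19 * (4 - 8) - 12 = 4

2P = (8, 4)


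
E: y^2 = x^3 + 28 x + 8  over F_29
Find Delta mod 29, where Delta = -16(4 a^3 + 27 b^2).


4 a^3 + 27 b^2 = 4*28^3 + 27*8^2 = 87808 + 1728 = 89536
Delta = -16 * (89536) = -1432576
Delta mod 29 = 24

Delta = 24 (mod 29)


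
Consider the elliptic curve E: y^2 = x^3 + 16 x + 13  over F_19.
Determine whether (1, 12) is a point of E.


Check whether y^2 = x^3 + 16 x + 13 (mod 19) for (x, y) = (1, 12).
LHS: y^2 = 12^2 mod 19 = 11
RHS: x^3 + 16 x + 13 = 1^3 + 16*1 + 13 mod 19 = 11
LHS = RHS

Yes, on the curve


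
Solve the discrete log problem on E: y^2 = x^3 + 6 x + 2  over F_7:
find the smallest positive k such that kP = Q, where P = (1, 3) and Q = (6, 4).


Enumerate multiples of P until we hit Q = (6, 4):
  1P = (1, 3)
  2P = (2, 6)
  3P = (6, 3)
  4P = (0, 4)
  5P = (0, 3)
  6P = (6, 4)
Match found at i = 6.

k = 6


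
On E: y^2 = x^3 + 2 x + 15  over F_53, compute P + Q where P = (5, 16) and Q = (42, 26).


P != Q, so use the chord formula.
s = (y2 - y1) / (x2 - x1) = (10) / (37) mod 53 = 6
x3 = s^2 - x1 - x2 mod 53 = 6^2 - 5 - 42 = 42
y3 = s (x1 - x3) - y1 mod 53 = 6 * (5 - 42) - 16 = 27

P + Q = (42, 27)


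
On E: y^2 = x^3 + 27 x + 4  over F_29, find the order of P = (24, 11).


Compute successive multiples of P until we hit O:
  1P = (24, 11)
  2P = (14, 9)
  3P = (27, 0)
  4P = (14, 20)
  5P = (24, 18)
  6P = O

ord(P) = 6


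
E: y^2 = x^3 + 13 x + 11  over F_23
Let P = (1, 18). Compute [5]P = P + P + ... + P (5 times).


k = 5 = 101_2 (binary, LSB first: 101)
Double-and-add from P = (1, 18):
  bit 0 = 1: acc = O + (1, 18) = (1, 18)
  bit 1 = 0: acc unchanged = (1, 18)
  bit 2 = 1: acc = (1, 18) + (4, 14) = (7, 13)

5P = (7, 13)


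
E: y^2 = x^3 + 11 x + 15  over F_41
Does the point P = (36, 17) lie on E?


Check whether y^2 = x^3 + 11 x + 15 (mod 41) for (x, y) = (36, 17).
LHS: y^2 = 17^2 mod 41 = 2
RHS: x^3 + 11 x + 15 = 36^3 + 11*36 + 15 mod 41 = 40
LHS != RHS

No, not on the curve


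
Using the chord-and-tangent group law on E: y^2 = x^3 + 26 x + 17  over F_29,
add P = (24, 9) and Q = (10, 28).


P != Q, so use the chord formula.
s = (y2 - y1) / (x2 - x1) = (19) / (15) mod 29 = 9
x3 = s^2 - x1 - x2 mod 29 = 9^2 - 24 - 10 = 18
y3 = s (x1 - x3) - y1 mod 29 = 9 * (24 - 18) - 9 = 16

P + Q = (18, 16)


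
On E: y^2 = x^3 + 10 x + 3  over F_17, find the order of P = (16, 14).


Compute successive multiples of P until we hit O:
  1P = (16, 14)
  2P = (10, 7)
  3P = (7, 5)
  4P = (12, 7)
  5P = (8, 0)
  6P = (12, 10)
  7P = (7, 12)
  8P = (10, 10)
  ... (continuing to 10P)
  10P = O

ord(P) = 10


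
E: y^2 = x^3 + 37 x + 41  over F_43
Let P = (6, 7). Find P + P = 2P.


Doubling: s = (3 x1^2 + a) / (2 y1)
s = (3*6^2 + 37) / (2*7) mod 43 = 38
x3 = s^2 - 2 x1 mod 43 = 38^2 - 2*6 = 13
y3 = s (x1 - x3) - y1 mod 43 = 38 * (6 - 13) - 7 = 28

2P = (13, 28)


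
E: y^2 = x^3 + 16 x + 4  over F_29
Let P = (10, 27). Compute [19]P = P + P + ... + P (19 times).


k = 19 = 10011_2 (binary, LSB first: 11001)
Double-and-add from P = (10, 27):
  bit 0 = 1: acc = O + (10, 27) = (10, 27)
  bit 1 = 1: acc = (10, 27) + (15, 20) = (28, 4)
  bit 2 = 0: acc unchanged = (28, 4)
  bit 3 = 0: acc unchanged = (28, 4)
  bit 4 = 1: acc = (28, 4) + (5, 21) = (0, 27)

19P = (0, 27)


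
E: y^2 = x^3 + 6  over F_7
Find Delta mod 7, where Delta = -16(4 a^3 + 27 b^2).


4 a^3 + 27 b^2 = 4*0^3 + 27*6^2 = 0 + 972 = 972
Delta = -16 * (972) = -15552
Delta mod 7 = 2

Delta = 2 (mod 7)


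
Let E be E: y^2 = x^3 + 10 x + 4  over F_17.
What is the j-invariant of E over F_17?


Delta = -16(4 a^3 + 27 b^2) mod 17 = 12
-1728 * (4 a)^3 = -1728 * (4*10)^3 mod 17 = 4
j = 4 * 12^(-1) mod 17 = 6

j = 6 (mod 17)


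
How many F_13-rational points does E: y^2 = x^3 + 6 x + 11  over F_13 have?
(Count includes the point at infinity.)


For each x in F_13, count y with y^2 = x^3 + 6 x + 11 mod 13:
  x = 3: RHS = 4, y in [2, 11]  -> 2 point(s)
  x = 5: RHS = 10, y in [6, 7]  -> 2 point(s)
  x = 6: RHS = 3, y in [4, 9]  -> 2 point(s)
  x = 8: RHS = 12, y in [5, 8]  -> 2 point(s)
  x = 9: RHS = 1, y in [1, 12]  -> 2 point(s)
  x = 11: RHS = 4, y in [2, 11]  -> 2 point(s)
  x = 12: RHS = 4, y in [2, 11]  -> 2 point(s)
Affine points: 14. Add the point at infinity: total = 15.

#E(F_13) = 15


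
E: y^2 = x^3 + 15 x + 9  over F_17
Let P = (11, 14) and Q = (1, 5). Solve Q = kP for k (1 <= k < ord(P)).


Enumerate multiples of P until we hit Q = (1, 5):
  1P = (11, 14)
  2P = (3, 9)
  3P = (1, 5)
Match found at i = 3.

k = 3


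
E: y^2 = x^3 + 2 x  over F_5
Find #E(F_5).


For each x in F_5, count y with y^2 = x^3 + 2 x + 0 mod 5:
  x = 0: RHS = 0, y in [0]  -> 1 point(s)
Affine points: 1. Add the point at infinity: total = 2.

#E(F_5) = 2


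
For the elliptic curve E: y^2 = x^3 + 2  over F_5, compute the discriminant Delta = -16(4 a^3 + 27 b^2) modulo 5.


4 a^3 + 27 b^2 = 4*0^3 + 27*2^2 = 0 + 108 = 108
Delta = -16 * (108) = -1728
Delta mod 5 = 2

Delta = 2 (mod 5)


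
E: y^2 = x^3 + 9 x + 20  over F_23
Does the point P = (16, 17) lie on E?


Check whether y^2 = x^3 + 9 x + 20 (mod 23) for (x, y) = (16, 17).
LHS: y^2 = 17^2 mod 23 = 13
RHS: x^3 + 9 x + 20 = 16^3 + 9*16 + 20 mod 23 = 5
LHS != RHS

No, not on the curve


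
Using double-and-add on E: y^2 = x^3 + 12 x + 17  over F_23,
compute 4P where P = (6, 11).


k = 4 = 100_2 (binary, LSB first: 001)
Double-and-add from P = (6, 11):
  bit 0 = 0: acc unchanged = O
  bit 1 = 0: acc unchanged = O
  bit 2 = 1: acc = O + (22, 21) = (22, 21)

4P = (22, 21)


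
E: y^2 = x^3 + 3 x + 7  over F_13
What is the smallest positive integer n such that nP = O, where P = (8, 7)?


Compute successive multiples of P until we hit O:
  1P = (8, 7)
  2P = (10, 6)
  3P = (5, 11)
  4P = (9, 3)
  5P = (12, 9)
  6P = (3, 2)
  7P = (3, 11)
  8P = (12, 4)
  ... (continuing to 13P)
  13P = O

ord(P) = 13


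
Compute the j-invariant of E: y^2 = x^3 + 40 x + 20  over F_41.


Delta = -16(4 a^3 + 27 b^2) mod 41 = 38
-1728 * (4 a)^3 = -1728 * (4*40)^3 mod 41 = 15
j = 15 * 38^(-1) mod 41 = 36

j = 36 (mod 41)


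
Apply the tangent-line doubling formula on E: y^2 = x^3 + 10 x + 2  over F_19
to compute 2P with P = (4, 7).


Doubling: s = (3 x1^2 + a) / (2 y1)
s = (3*4^2 + 10) / (2*7) mod 19 = 15
x3 = s^2 - 2 x1 mod 19 = 15^2 - 2*4 = 8
y3 = s (x1 - x3) - y1 mod 19 = 15 * (4 - 8) - 7 = 9

2P = (8, 9)


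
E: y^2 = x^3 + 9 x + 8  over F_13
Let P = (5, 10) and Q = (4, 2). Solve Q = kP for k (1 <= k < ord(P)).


Enumerate multiples of P until we hit Q = (4, 2):
  1P = (5, 10)
  2P = (4, 2)
Match found at i = 2.

k = 2


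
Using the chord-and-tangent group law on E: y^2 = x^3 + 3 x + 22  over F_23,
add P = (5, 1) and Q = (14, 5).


P != Q, so use the chord formula.
s = (y2 - y1) / (x2 - x1) = (4) / (9) mod 23 = 3
x3 = s^2 - x1 - x2 mod 23 = 3^2 - 5 - 14 = 13
y3 = s (x1 - x3) - y1 mod 23 = 3 * (5 - 13) - 1 = 21

P + Q = (13, 21)


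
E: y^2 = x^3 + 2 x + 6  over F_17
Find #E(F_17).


For each x in F_17, count y with y^2 = x^3 + 2 x + 6 mod 17:
  x = 1: RHS = 9, y in [3, 14]  -> 2 point(s)
  x = 2: RHS = 1, y in [1, 16]  -> 2 point(s)
  x = 6: RHS = 13, y in [8, 9]  -> 2 point(s)
  x = 11: RHS = 16, y in [4, 13]  -> 2 point(s)
  x = 13: RHS = 2, y in [6, 11]  -> 2 point(s)
Affine points: 10. Add the point at infinity: total = 11.

#E(F_17) = 11


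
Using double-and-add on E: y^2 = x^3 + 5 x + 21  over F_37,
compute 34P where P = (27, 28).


k = 34 = 100010_2 (binary, LSB first: 010001)
Double-and-add from P = (27, 28):
  bit 0 = 0: acc unchanged = O
  bit 1 = 1: acc = O + (11, 1) = (11, 1)
  bit 2 = 0: acc unchanged = (11, 1)
  bit 3 = 0: acc unchanged = (11, 1)
  bit 4 = 0: acc unchanged = (11, 1)
  bit 5 = 1: acc = (11, 1) + (22, 7) = (15, 17)

34P = (15, 17)


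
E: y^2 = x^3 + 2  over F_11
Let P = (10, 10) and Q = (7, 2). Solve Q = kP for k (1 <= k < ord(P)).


Enumerate multiples of P until we hit Q = (7, 2):
  1P = (10, 10)
  2P = (7, 2)
Match found at i = 2.

k = 2


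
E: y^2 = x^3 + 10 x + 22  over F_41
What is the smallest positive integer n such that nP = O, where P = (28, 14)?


Compute successive multiples of P until we hit O:
  1P = (28, 14)
  2P = (28, 27)
  3P = O

ord(P) = 3


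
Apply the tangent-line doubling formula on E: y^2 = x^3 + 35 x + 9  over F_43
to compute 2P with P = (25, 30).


Doubling: s = (3 x1^2 + a) / (2 y1)
s = (3*25^2 + 35) / (2*30) mod 43 = 39
x3 = s^2 - 2 x1 mod 43 = 39^2 - 2*25 = 9
y3 = s (x1 - x3) - y1 mod 43 = 39 * (25 - 9) - 30 = 35

2P = (9, 35)


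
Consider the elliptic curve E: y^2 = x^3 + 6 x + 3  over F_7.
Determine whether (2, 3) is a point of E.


Check whether y^2 = x^3 + 6 x + 3 (mod 7) for (x, y) = (2, 3).
LHS: y^2 = 3^2 mod 7 = 2
RHS: x^3 + 6 x + 3 = 2^3 + 6*2 + 3 mod 7 = 2
LHS = RHS

Yes, on the curve


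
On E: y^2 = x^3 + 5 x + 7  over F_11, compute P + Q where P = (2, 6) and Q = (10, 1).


P != Q, so use the chord formula.
s = (y2 - y1) / (x2 - x1) = (6) / (8) mod 11 = 9
x3 = s^2 - x1 - x2 mod 11 = 9^2 - 2 - 10 = 3
y3 = s (x1 - x3) - y1 mod 11 = 9 * (2 - 3) - 6 = 7

P + Q = (3, 7)
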